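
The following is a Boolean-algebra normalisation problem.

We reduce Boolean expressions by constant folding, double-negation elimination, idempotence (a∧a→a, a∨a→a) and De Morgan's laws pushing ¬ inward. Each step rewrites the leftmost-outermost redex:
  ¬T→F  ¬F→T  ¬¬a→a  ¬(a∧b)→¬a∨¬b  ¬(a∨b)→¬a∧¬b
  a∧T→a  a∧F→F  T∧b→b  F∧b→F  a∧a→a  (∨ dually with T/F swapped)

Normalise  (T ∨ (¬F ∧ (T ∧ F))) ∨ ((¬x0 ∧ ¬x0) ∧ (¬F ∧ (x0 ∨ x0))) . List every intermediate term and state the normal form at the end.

Answer: normal form = T  (in 2 steps)

Reduction:
  start: (T ∨ (¬F ∧ (T ∧ F))) ∨ ((¬x0 ∧ ¬x0) ∧ (¬F ∧ (x0 ∨ x0)))
  step 1: T ∨ ((¬x0 ∧ ¬x0) ∧ (¬F ∧ (x0 ∨ x0)))
  step 2: T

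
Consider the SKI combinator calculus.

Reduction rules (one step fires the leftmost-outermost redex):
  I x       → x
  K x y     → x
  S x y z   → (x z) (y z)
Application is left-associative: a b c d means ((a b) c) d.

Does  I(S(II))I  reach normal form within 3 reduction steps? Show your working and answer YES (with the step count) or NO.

Answer: YES — reaches normal form SII in 2 ≤ 3 steps

Reduction:
  start: I(S(II))I
  →1  S(II)I
  →2  SII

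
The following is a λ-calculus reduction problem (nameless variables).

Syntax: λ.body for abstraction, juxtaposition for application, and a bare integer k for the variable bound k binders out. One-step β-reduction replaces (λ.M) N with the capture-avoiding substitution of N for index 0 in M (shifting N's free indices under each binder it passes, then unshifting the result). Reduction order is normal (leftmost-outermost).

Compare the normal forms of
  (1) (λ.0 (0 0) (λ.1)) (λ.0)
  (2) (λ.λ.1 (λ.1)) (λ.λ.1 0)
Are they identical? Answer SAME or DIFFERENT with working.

Term A:
  start: (λ.0 (0 0) (λ.1)) (λ.0)
  step 1: (λ.0) ((λ.0) (λ.0)) (λ.λ.0)
  step 2: (λ.0) (λ.0) (λ.λ.0)
  step 3: (λ.0) (λ.λ.0)
  step 4: λ.λ.0

Term B:
  start: (λ.λ.1 (λ.1)) (λ.λ.1 0)
  step 1: λ.(λ.λ.1 0) (λ.1)
  step 2: λ.λ.(λ.2) 0
  step 3: λ.λ.1

Answer: DIFFERENT — A ⇓ λ.λ.0, B ⇓ λ.λ.1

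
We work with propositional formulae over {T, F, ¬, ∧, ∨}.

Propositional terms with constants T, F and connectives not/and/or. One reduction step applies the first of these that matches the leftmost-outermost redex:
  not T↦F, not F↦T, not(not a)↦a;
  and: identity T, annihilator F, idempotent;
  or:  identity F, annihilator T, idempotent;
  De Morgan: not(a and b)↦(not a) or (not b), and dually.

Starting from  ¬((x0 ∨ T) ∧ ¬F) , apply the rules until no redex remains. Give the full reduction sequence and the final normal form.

  start: ¬((x0 ∨ T) ∧ ¬F)
  →1  ¬(x0 ∨ T) ∨ ¬¬F
  →2  (¬x0 ∧ ¬T) ∨ ¬¬F
  →3  (¬x0 ∧ F) ∨ ¬¬F
  →4  F ∨ ¬¬F
  →5  ¬¬F
  →6  F

Answer: normal form = F  (in 6 steps)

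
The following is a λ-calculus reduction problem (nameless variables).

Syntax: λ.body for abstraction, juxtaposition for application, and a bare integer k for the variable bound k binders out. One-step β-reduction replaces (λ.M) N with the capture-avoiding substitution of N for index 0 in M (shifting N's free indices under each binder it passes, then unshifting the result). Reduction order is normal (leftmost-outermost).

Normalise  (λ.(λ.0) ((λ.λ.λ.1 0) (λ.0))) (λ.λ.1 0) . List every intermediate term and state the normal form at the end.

  start: (λ.(λ.0) ((λ.λ.λ.1 0) (λ.0))) (λ.λ.1 0)
  [1] (λ.0) ((λ.λ.λ.1 0) (λ.0))
  [2] (λ.λ.λ.1 0) (λ.0)
  [3] λ.λ.1 0

Answer: normal form = λ.λ.1 0  (in 3 steps)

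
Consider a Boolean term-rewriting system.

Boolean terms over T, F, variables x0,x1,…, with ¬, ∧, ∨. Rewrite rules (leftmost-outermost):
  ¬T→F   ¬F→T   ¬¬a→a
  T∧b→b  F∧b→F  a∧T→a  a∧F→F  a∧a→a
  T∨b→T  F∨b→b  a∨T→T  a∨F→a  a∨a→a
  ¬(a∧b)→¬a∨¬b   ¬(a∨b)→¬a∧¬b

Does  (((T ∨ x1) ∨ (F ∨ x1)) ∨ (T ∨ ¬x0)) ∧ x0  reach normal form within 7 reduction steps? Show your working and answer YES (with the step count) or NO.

  start: (((T ∨ x1) ∨ (F ∨ x1)) ∨ (T ∨ ¬x0)) ∧ x0
  step 1: ((T ∨ (F ∨ x1)) ∨ (T ∨ ¬x0)) ∧ x0
  step 2: (T ∨ (T ∨ ¬x0)) ∧ x0
  step 3: T ∧ x0
  step 4: x0

Answer: YES — reaches normal form x0 in 4 ≤ 7 steps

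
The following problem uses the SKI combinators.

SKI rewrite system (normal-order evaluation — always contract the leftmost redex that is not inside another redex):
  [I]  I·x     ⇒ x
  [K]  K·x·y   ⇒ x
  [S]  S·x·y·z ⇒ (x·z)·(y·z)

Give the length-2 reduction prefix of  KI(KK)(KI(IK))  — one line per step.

  start: KI(KK)(KI(IK))
  step 1: I(KI(IK))
  step 2: KI(IK)

Answer: after 2 steps: KI(IK)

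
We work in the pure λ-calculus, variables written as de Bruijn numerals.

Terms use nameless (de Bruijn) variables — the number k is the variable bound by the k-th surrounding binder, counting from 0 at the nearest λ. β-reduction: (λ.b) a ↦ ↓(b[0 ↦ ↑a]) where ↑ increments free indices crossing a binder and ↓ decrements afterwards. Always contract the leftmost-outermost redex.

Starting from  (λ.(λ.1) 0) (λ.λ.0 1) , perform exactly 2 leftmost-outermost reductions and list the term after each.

  start: (λ.(λ.1) 0) (λ.λ.0 1)
  [1] (λ.λ.λ.0 1) (λ.λ.0 1)
  [2] λ.λ.0 1

Answer: after 2 steps: λ.λ.0 1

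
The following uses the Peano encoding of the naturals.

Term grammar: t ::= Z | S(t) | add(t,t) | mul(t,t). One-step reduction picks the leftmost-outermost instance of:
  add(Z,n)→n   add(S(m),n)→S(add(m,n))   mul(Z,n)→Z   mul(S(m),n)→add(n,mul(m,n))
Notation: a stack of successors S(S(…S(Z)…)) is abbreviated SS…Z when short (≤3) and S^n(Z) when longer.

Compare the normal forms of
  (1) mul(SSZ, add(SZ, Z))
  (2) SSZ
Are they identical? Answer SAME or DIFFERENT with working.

Term A:
  start: mul(SSZ, add(SZ, Z))
  step 1: add(add(SZ, Z), mul(SZ, add(SZ, Z)))
  step 2: add(S(add(Z, Z)), mul(SZ, add(SZ, Z)))
  step 3: S(add(add(Z, Z), mul(SZ, add(SZ, Z))))
  step 4: S(add(Z, mul(SZ, add(SZ, Z))))
  step 5: S(mul(SZ, add(SZ, Z)))
  step 6: S(add(add(SZ, Z), mul(Z, add(SZ, Z))))
  step 7: S(add(S(add(Z, Z)), mul(Z, add(SZ, Z))))
  step 8: S(S(add(add(Z, Z), mul(Z, add(SZ, Z)))))
  step 9: S(S(add(Z, mul(Z, add(SZ, Z)))))
  step 10: S(S(mul(Z, add(SZ, Z))))
  step 11: SSZ

Term B:
  start: SSZ

Answer: SAME — A ⇓ SSZ, B ⇓ SSZ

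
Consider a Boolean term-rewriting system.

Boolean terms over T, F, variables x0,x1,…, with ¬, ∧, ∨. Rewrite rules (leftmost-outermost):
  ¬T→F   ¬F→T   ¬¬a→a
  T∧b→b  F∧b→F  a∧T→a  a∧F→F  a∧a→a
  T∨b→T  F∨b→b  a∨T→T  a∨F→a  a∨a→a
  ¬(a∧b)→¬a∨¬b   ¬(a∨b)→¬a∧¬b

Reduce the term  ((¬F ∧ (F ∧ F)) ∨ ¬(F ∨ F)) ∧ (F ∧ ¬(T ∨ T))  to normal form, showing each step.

Answer: normal form = F  (in 9 steps)

Derivation:
  start: ((¬F ∧ (F ∧ F)) ∨ ¬(F ∨ F)) ∧ (F ∧ ¬(T ∨ T))
  [1] ((T ∧ (F ∧ F)) ∨ ¬(F ∨ F)) ∧ (F ∧ ¬(T ∨ T))
  [2] ((F ∧ F) ∨ ¬(F ∨ F)) ∧ (F ∧ ¬(T ∨ T))
  [3] (F ∨ ¬(F ∨ F)) ∧ (F ∧ ¬(T ∨ T))
  [4] ¬(F ∨ F) ∧ (F ∧ ¬(T ∨ T))
  [5] (¬F ∧ ¬F) ∧ (F ∧ ¬(T ∨ T))
  [6] ¬F ∧ (F ∧ ¬(T ∨ T))
  [7] T ∧ (F ∧ ¬(T ∨ T))
  [8] F ∧ ¬(T ∨ T)
  [9] F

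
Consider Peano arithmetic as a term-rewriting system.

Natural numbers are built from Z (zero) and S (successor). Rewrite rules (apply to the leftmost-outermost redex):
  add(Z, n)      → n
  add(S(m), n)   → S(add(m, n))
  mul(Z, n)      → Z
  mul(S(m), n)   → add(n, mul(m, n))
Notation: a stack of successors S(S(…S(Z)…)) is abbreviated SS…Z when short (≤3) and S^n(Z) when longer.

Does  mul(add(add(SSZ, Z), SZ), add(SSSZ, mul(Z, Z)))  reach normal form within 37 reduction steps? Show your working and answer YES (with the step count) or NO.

  start: mul(add(add(SSZ, Z), SZ), add(SSSZ, mul(Z, Z)))
  step 1: mul(add(S(add(SZ, Z)), SZ), add(SSSZ, mul(Z, Z)))
  step 2: mul(S(add(add(SZ, Z), SZ)), add(SSSZ, mul(Z, Z)))
  step 3: add(add(SSSZ, mul(Z, Z)), mul(add(add(SZ, Z), SZ), add(SSSZ, mul(Z, Z))))
  step 4: add(S(add(SSZ, mul(Z, Z))), mul(add(add(SZ, Z), SZ), add(SSSZ, mul(Z, Z))))
  step 5: S(add(add(SSZ, mul(Z, Z)), mul(add(add(SZ, Z), SZ), add(SSSZ, mul(Z, Z)))))
  step 6: S(add(S(add(SZ, mul(Z, Z))), mul(add(add(SZ, Z), SZ), add(SSSZ, mul(Z, Z)))))
  step 7: S(S(add(add(SZ, mul(Z, Z)), mul(add(add(SZ, Z), SZ), add(SSSZ, mul(Z, Z))))))
  step 8: S(S(add(S(add(Z, mul(Z, Z))), mul(add(add(SZ, Z), SZ), add(SSSZ, mul(Z, Z))))))
  step 9: S(S(S(add(add(Z, mul(Z, Z)), mul(add(add(SZ, Z), SZ), add(SSSZ, mul(Z, Z)))))))
  step 10: S(S(S(add(mul(Z, Z), mul(add(add(SZ, Z), SZ), add(SSSZ, mul(Z, Z)))))))
  step 11: S(S(S(add(Z, mul(add(add(SZ, Z), SZ), add(SSSZ, mul(Z, Z)))))))
  step 12: S(S(S(mul(add(add(SZ, Z), SZ), add(SSSZ, mul(Z, Z))))))
  step 13: S(S(S(mul(add(S(add(Z, Z)), SZ), add(SSSZ, mul(Z, Z))))))
  step 14: S(S(S(mul(S(add(add(Z, Z), SZ)), add(SSSZ, mul(Z, Z))))))
  step 15: S(S(S(add(add(SSSZ, mul(Z, Z)), mul(add(add(Z, Z), SZ), add(SSSZ, mul(Z, Z)))))))
  step 16: S(S(S(add(S(add(SSZ, mul(Z, Z))), mul(add(add(Z, Z), SZ), add(SSSZ, mul(Z, Z)))))))
  step 17: S(S(S(S(add(add(SSZ, mul(Z, Z)), mul(add(add(Z, Z), SZ), add(SSSZ, mul(Z, Z))))))))
  step 18: S(S(S(S(add(S(add(SZ, mul(Z, Z))), mul(add(add(Z, Z), SZ), add(SSSZ, mul(Z, Z))))))))
  step 19: S(S(S(S(S(add(add(SZ, mul(Z, Z)), mul(add(add(Z, Z), SZ), add(SSSZ, mul(Z, Z)))))))))
  step 20: S(S(S(S(S(add(S(add(Z, mul(Z, Z))), mul(add(add(Z, Z), SZ), add(SSSZ, mul(Z, Z)))))))))
  step 21: S(S(S(S(S(S(add(add(Z, mul(Z, Z)), mul(add(add(Z, Z), SZ), add(SSSZ, mul(Z, Z))))))))))
  step 22: S(S(S(S(S(S(add(mul(Z, Z), mul(add(add(Z, Z), SZ), add(SSSZ, mul(Z, Z))))))))))
  step 23: S(S(S(S(S(S(add(Z, mul(add(add(Z, Z), SZ), add(SSSZ, mul(Z, Z))))))))))
  step 24: S(S(S(S(S(S(mul(add(add(Z, Z), SZ), add(SSSZ, mul(Z, Z)))))))))
  step 25: S(S(S(S(S(S(mul(add(Z, SZ), add(SSSZ, mul(Z, Z)))))))))
  step 26: S(S(S(S(S(S(mul(SZ, add(SSSZ, mul(Z, Z)))))))))
  step 27: S(S(S(S(S(S(add(add(SSSZ, mul(Z, Z)), mul(Z, add(SSSZ, mul(Z, Z))))))))))
  step 28: S(S(S(S(S(S(add(S(add(SSZ, mul(Z, Z))), mul(Z, add(SSSZ, mul(Z, Z))))))))))
  step 29: S(S(S(S(S(S(S(add(add(SSZ, mul(Z, Z)), mul(Z, add(SSSZ, mul(Z, Z)))))))))))
  step 30: S(S(S(S(S(S(S(add(S(add(SZ, mul(Z, Z))), mul(Z, add(SSSZ, mul(Z, Z)))))))))))
  step 31: S(S(S(S(S(S(S(S(add(add(SZ, mul(Z, Z)), mul(Z, add(SSSZ, mul(Z, Z))))))))))))
  step 32: S(S(S(S(S(S(S(S(add(S(add(Z, mul(Z, Z))), mul(Z, add(SSSZ, mul(Z, Z))))))))))))
  step 33: S(S(S(S(S(S(S(S(S(add(add(Z, mul(Z, Z)), mul(Z, add(SSSZ, mul(Z, Z)))))))))))))
  step 34: S(S(S(S(S(S(S(S(S(add(mul(Z, Z), mul(Z, add(SSSZ, mul(Z, Z)))))))))))))
  step 35: S(S(S(S(S(S(S(S(S(add(Z, mul(Z, add(SSSZ, mul(Z, Z)))))))))))))
  step 36: S(S(S(S(S(S(S(S(S(mul(Z, add(SSSZ, mul(Z, Z))))))))))))
  step 37: S^9(Z)

Answer: YES — reaches normal form S^9(Z) in 37 ≤ 37 steps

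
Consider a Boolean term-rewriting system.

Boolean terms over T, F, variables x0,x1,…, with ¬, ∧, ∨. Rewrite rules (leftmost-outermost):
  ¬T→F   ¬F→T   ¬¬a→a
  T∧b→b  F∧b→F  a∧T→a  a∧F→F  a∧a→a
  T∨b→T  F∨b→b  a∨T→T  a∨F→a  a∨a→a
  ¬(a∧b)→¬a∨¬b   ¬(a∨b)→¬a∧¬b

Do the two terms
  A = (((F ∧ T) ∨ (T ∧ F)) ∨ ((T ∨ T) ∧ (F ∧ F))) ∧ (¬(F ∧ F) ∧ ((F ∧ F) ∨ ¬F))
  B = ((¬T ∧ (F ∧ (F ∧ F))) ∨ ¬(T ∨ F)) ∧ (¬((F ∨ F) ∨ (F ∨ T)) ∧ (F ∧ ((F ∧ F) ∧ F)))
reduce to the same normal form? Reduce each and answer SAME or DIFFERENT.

Answer: SAME — A ⇓ F, B ⇓ F

Derivation:
Term A:
  start: (((F ∧ T) ∨ (T ∧ F)) ∨ ((T ∨ T) ∧ (F ∧ F))) ∧ (¬(F ∧ F) ∧ ((F ∧ F) ∨ ¬F))
  →1  ((F ∨ (T ∧ F)) ∨ ((T ∨ T) ∧ (F ∧ F))) ∧ (¬(F ∧ F) ∧ ((F ∧ F) ∨ ¬F))
  →2  ((T ∧ F) ∨ ((T ∨ T) ∧ (F ∧ F))) ∧ (¬(F ∧ F) ∧ ((F ∧ F) ∨ ¬F))
  →3  (F ∨ ((T ∨ T) ∧ (F ∧ F))) ∧ (¬(F ∧ F) ∧ ((F ∧ F) ∨ ¬F))
  →4  ((T ∨ T) ∧ (F ∧ F)) ∧ (¬(F ∧ F) ∧ ((F ∧ F) ∨ ¬F))
  →5  (T ∧ (F ∧ F)) ∧ (¬(F ∧ F) ∧ ((F ∧ F) ∨ ¬F))
  →6  (F ∧ F) ∧ (¬(F ∧ F) ∧ ((F ∧ F) ∨ ¬F))
  →7  F ∧ (¬(F ∧ F) ∧ ((F ∧ F) ∨ ¬F))
  →8  F

Term B:
  start: ((¬T ∧ (F ∧ (F ∧ F))) ∨ ¬(T ∨ F)) ∧ (¬((F ∨ F) ∨ (F ∨ T)) ∧ (F ∧ ((F ∧ F) ∧ F)))
  →1  ((F ∧ (F ∧ (F ∧ F))) ∨ ¬(T ∨ F)) ∧ (¬((F ∨ F) ∨ (F ∨ T)) ∧ (F ∧ ((F ∧ F) ∧ F)))
  →2  (F ∨ ¬(T ∨ F)) ∧ (¬((F ∨ F) ∨ (F ∨ T)) ∧ (F ∧ ((F ∧ F) ∧ F)))
  →3  ¬(T ∨ F) ∧ (¬((F ∨ F) ∨ (F ∨ T)) ∧ (F ∧ ((F ∧ F) ∧ F)))
  →4  (¬T ∧ ¬F) ∧ (¬((F ∨ F) ∨ (F ∨ T)) ∧ (F ∧ ((F ∧ F) ∧ F)))
  →5  (F ∧ ¬F) ∧ (¬((F ∨ F) ∨ (F ∨ T)) ∧ (F ∧ ((F ∧ F) ∧ F)))
  →6  F ∧ (¬((F ∨ F) ∨ (F ∨ T)) ∧ (F ∧ ((F ∧ F) ∧ F)))
  →7  F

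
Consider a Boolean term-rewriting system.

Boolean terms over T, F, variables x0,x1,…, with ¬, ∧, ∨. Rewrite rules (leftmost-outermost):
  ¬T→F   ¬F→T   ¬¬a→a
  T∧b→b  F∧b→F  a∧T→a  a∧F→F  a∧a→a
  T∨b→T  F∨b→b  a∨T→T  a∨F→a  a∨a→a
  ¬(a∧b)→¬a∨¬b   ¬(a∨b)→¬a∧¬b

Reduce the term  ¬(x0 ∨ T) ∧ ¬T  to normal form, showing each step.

  start: ¬(x0 ∨ T) ∧ ¬T
  step 1: (¬x0 ∧ ¬T) ∧ ¬T
  step 2: (¬x0 ∧ F) ∧ ¬T
  step 3: F ∧ ¬T
  step 4: F

Answer: normal form = F  (in 4 steps)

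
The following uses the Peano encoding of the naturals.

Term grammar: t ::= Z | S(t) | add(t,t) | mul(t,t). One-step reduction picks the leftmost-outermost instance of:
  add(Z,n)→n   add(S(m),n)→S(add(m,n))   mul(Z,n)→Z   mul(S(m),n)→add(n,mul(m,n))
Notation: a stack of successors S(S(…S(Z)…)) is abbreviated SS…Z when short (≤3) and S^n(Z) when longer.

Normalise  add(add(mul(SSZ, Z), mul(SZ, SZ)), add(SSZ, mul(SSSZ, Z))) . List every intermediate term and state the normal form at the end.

Answer: normal form = SSSZ  (in 22 steps)

Working:
  start: add(add(mul(SSZ, Z), mul(SZ, SZ)), add(SSZ, mul(SSSZ, Z)))
  [1] add(add(add(Z, mul(SZ, Z)), mul(SZ, SZ)), add(SSZ, mul(SSSZ, Z)))
  [2] add(add(mul(SZ, Z), mul(SZ, SZ)), add(SSZ, mul(SSSZ, Z)))
  [3] add(add(add(Z, mul(Z, Z)), mul(SZ, SZ)), add(SSZ, mul(SSSZ, Z)))
  [4] add(add(mul(Z, Z), mul(SZ, SZ)), add(SSZ, mul(SSSZ, Z)))
  [5] add(add(Z, mul(SZ, SZ)), add(SSZ, mul(SSSZ, Z)))
  [6] add(mul(SZ, SZ), add(SSZ, mul(SSSZ, Z)))
  [7] add(add(SZ, mul(Z, SZ)), add(SSZ, mul(SSSZ, Z)))
  [8] add(S(add(Z, mul(Z, SZ))), add(SSZ, mul(SSSZ, Z)))
  [9] S(add(add(Z, mul(Z, SZ)), add(SSZ, mul(SSSZ, Z))))
  [10] S(add(mul(Z, SZ), add(SSZ, mul(SSSZ, Z))))
  [11] S(add(Z, add(SSZ, mul(SSSZ, Z))))
  [12] S(add(SSZ, mul(SSSZ, Z)))
  [13] S(S(add(SZ, mul(SSSZ, Z))))
  [14] S(S(S(add(Z, mul(SSSZ, Z)))))
  [15] S(S(S(mul(SSSZ, Z))))
  [16] S(S(S(add(Z, mul(SSZ, Z)))))
  [17] S(S(S(mul(SSZ, Z))))
  [18] S(S(S(add(Z, mul(SZ, Z)))))
  [19] S(S(S(mul(SZ, Z))))
  [20] S(S(S(add(Z, mul(Z, Z)))))
  [21] S(S(S(mul(Z, Z))))
  [22] SSSZ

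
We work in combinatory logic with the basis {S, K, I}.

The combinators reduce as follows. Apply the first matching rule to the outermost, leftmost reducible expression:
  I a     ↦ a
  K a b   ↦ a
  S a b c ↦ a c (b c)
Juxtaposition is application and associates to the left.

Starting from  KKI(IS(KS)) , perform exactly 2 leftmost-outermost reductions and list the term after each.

Answer: after 2 steps: K(S(KS))

Working:
  start: KKI(IS(KS))
  [1] K(IS(KS))
  [2] K(S(KS))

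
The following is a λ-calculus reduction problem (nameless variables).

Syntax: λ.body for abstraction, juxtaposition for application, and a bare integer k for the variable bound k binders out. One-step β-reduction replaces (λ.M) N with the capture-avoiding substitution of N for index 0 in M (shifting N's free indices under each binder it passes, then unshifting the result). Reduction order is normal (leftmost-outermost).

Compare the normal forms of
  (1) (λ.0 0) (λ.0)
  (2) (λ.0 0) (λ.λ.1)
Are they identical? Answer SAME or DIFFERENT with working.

Term A:
  start: (λ.0 0) (λ.0)
  step 1: (λ.0) (λ.0)
  step 2: λ.0

Term B:
  start: (λ.0 0) (λ.λ.1)
  step 1: (λ.λ.1) (λ.λ.1)
  step 2: λ.λ.λ.1

Answer: DIFFERENT — A ⇓ λ.0, B ⇓ λ.λ.λ.1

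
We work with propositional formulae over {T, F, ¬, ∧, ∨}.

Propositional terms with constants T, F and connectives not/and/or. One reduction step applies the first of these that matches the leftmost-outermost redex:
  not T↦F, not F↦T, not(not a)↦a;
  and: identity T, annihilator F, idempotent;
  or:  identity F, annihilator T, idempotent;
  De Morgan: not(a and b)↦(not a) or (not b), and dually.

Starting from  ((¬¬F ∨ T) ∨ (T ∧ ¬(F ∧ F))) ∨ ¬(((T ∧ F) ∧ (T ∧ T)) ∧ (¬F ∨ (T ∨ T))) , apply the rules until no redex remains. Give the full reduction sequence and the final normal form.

Answer: normal form = T  (in 3 steps)

Reduction:
  start: ((¬¬F ∨ T) ∨ (T ∧ ¬(F ∧ F))) ∨ ¬(((T ∧ F) ∧ (T ∧ T)) ∧ (¬F ∨ (T ∨ T)))
  →1  (T ∨ (T ∧ ¬(F ∧ F))) ∨ ¬(((T ∧ F) ∧ (T ∧ T)) ∧ (¬F ∨ (T ∨ T)))
  →2  T ∨ ¬(((T ∧ F) ∧ (T ∧ T)) ∧ (¬F ∨ (T ∨ T)))
  →3  T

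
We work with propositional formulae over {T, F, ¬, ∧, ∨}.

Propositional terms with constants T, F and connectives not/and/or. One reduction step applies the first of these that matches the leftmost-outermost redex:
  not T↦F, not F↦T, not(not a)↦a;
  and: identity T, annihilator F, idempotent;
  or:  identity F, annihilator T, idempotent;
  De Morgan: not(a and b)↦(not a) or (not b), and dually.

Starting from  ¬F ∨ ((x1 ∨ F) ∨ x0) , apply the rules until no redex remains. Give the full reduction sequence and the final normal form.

Answer: normal form = T  (in 2 steps)

Reduction:
  start: ¬F ∨ ((x1 ∨ F) ∨ x0)
  [1] T ∨ ((x1 ∨ F) ∨ x0)
  [2] T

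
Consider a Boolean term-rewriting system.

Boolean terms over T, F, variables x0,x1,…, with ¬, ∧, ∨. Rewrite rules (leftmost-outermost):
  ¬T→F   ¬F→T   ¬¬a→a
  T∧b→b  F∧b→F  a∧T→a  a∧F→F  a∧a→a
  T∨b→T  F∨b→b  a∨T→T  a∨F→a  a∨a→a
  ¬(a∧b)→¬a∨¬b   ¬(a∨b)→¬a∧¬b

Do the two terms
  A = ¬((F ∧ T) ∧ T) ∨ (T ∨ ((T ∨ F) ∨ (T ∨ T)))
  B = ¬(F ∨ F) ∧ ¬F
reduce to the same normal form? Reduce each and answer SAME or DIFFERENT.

Term A:
  start: ¬((F ∧ T) ∧ T) ∨ (T ∨ ((T ∨ F) ∨ (T ∨ T)))
  [1] (¬(F ∧ T) ∨ ¬T) ∨ (T ∨ ((T ∨ F) ∨ (T ∨ T)))
  [2] ((¬F ∨ ¬T) ∨ ¬T) ∨ (T ∨ ((T ∨ F) ∨ (T ∨ T)))
  [3] ((T ∨ ¬T) ∨ ¬T) ∨ (T ∨ ((T ∨ F) ∨ (T ∨ T)))
  [4] (T ∨ ¬T) ∨ (T ∨ ((T ∨ F) ∨ (T ∨ T)))
  [5] T ∨ (T ∨ ((T ∨ F) ∨ (T ∨ T)))
  [6] T

Term B:
  start: ¬(F ∨ F) ∧ ¬F
  [1] (¬F ∧ ¬F) ∧ ¬F
  [2] ¬F ∧ ¬F
  [3] ¬F
  [4] T

Answer: SAME — A ⇓ T, B ⇓ T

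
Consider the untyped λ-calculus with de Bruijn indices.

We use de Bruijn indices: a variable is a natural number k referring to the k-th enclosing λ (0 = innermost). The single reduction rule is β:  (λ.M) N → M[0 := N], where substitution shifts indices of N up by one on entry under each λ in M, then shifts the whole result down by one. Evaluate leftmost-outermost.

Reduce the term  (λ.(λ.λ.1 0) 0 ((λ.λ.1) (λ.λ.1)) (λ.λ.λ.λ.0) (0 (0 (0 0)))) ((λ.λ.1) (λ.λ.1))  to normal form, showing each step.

Answer: normal form = λ.λ.λ.λ.0  (in 7 steps)

Derivation:
  start: (λ.(λ.λ.1 0) 0 ((λ.λ.1) (λ.λ.1)) (λ.λ.λ.λ.0) (0 (0 (0 0)))) ((λ.λ.1) (λ.λ.1))
  →1  (λ.λ.1 0) ((λ.λ.1) (λ.λ.1)) ((λ.λ.1) (λ.λ.1)) (λ.λ.λ.λ.0) ((λ.λ.1) (λ.λ.1) ((λ.λ.1) (λ.λ.1) ((λ.λ.1) (λ.λ.1) ((λ.λ.1) (λ.λ.1)))))
  →2  (λ.(λ.λ.1) (λ.λ.1) 0) ((λ.λ.1) (λ.λ.1)) (λ.λ.λ.λ.0) ((λ.λ.1) (λ.λ.1) ((λ.λ.1) (λ.λ.1) ((λ.λ.1) (λ.λ.1) ((λ.λ.1) (λ.λ.1)))))
  →3  (λ.λ.1) (λ.λ.1) ((λ.λ.1) (λ.λ.1)) (λ.λ.λ.λ.0) ((λ.λ.1) (λ.λ.1) ((λ.λ.1) (λ.λ.1) ((λ.λ.1) (λ.λ.1) ((λ.λ.1) (λ.λ.1)))))
  →4  (λ.λ.λ.1) ((λ.λ.1) (λ.λ.1)) (λ.λ.λ.λ.0) ((λ.λ.1) (λ.λ.1) ((λ.λ.1) (λ.λ.1) ((λ.λ.1) (λ.λ.1) ((λ.λ.1) (λ.λ.1)))))
  →5  (λ.λ.1) (λ.λ.λ.λ.0) ((λ.λ.1) (λ.λ.1) ((λ.λ.1) (λ.λ.1) ((λ.λ.1) (λ.λ.1) ((λ.λ.1) (λ.λ.1)))))
  →6  (λ.λ.λ.λ.λ.0) ((λ.λ.1) (λ.λ.1) ((λ.λ.1) (λ.λ.1) ((λ.λ.1) (λ.λ.1) ((λ.λ.1) (λ.λ.1)))))
  →7  λ.λ.λ.λ.0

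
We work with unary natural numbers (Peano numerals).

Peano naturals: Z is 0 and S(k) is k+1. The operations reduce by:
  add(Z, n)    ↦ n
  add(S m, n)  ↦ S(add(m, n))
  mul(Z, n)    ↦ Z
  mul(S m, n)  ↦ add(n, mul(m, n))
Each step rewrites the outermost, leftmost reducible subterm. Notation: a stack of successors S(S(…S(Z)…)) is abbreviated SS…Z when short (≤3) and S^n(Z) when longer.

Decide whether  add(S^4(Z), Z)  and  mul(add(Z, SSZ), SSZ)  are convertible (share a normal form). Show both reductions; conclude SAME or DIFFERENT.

Answer: SAME — A ⇓ S^4(Z), B ⇓ S^4(Z)

Derivation:
Term A:
  start: add(S^4(Z), Z)
  step 1: S(add(SSSZ, Z))
  step 2: S(S(add(SSZ, Z)))
  step 3: S(S(S(add(SZ, Z))))
  step 4: S(S(S(S(add(Z, Z)))))
  step 5: S^4(Z)

Term B:
  start: mul(add(Z, SSZ), SSZ)
  step 1: mul(SSZ, SSZ)
  step 2: add(SSZ, mul(SZ, SSZ))
  step 3: S(add(SZ, mul(SZ, SSZ)))
  step 4: S(S(add(Z, mul(SZ, SSZ))))
  step 5: S(S(mul(SZ, SSZ)))
  step 6: S(S(add(SSZ, mul(Z, SSZ))))
  step 7: S(S(S(add(SZ, mul(Z, SSZ)))))
  step 8: S(S(S(S(add(Z, mul(Z, SSZ))))))
  step 9: S(S(S(S(mul(Z, SSZ)))))
  step 10: S^4(Z)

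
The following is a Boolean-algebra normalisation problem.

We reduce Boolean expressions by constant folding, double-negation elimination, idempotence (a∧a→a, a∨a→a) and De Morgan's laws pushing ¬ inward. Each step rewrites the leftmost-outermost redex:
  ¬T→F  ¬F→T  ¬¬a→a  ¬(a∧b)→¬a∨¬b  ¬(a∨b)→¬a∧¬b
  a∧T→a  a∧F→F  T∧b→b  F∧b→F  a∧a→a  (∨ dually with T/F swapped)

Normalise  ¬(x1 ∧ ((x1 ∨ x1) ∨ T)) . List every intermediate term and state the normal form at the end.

Answer: normal form = ¬x1  (in 7 steps)

Working:
  start: ¬(x1 ∧ ((x1 ∨ x1) ∨ T))
  →1  ¬x1 ∨ ¬((x1 ∨ x1) ∨ T)
  →2  ¬x1 ∨ (¬(x1 ∨ x1) ∧ ¬T)
  →3  ¬x1 ∨ ((¬x1 ∧ ¬x1) ∧ ¬T)
  →4  ¬x1 ∨ (¬x1 ∧ ¬T)
  →5  ¬x1 ∨ (¬x1 ∧ F)
  →6  ¬x1 ∨ F
  →7  ¬x1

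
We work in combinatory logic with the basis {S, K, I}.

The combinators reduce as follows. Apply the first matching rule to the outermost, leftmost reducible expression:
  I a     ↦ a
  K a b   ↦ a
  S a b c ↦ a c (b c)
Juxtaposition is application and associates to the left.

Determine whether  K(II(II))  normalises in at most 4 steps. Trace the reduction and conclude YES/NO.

Answer: YES — reaches normal form KI in 3 ≤ 4 steps

Working:
  start: K(II(II))
  [1] K(I(II))
  [2] K(II)
  [3] KI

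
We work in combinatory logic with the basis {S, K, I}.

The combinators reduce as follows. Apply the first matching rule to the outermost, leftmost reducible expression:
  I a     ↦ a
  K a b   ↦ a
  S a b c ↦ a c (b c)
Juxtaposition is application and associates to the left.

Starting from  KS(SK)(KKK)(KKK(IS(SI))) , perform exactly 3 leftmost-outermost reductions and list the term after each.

  start: KS(SK)(KKK)(KKK(IS(SI)))
  [1] S(KKK)(KKK(IS(SI)))
  [2] SK(KKK(IS(SI)))
  [3] SK(K(IS(SI)))

Answer: after 3 steps: SK(K(IS(SI)))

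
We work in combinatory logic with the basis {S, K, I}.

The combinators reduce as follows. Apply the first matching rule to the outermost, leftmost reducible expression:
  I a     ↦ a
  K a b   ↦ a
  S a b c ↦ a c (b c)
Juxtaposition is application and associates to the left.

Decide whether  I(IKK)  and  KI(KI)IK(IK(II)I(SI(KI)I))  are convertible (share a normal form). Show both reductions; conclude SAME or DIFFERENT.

Answer: DIFFERENT — A ⇓ KK, B ⇓ KI

Working:
Term A:
  start: I(IKK)
  [1] IKK
  [2] KK

Term B:
  start: KI(KI)IK(IK(II)I(SI(KI)I))
  [1] IIK(IK(II)I(SI(KI)I))
  [2] IK(IK(II)I(SI(KI)I))
  [3] K(IK(II)I(SI(KI)I))
  [4] K(K(II)I(SI(KI)I))
  [5] K(II(SI(KI)I))
  [6] K(I(SI(KI)I))
  [7] K(SI(KI)I)
  [8] K(II(KII))
  [9] K(I(KII))
  [10] K(KII)
  [11] KI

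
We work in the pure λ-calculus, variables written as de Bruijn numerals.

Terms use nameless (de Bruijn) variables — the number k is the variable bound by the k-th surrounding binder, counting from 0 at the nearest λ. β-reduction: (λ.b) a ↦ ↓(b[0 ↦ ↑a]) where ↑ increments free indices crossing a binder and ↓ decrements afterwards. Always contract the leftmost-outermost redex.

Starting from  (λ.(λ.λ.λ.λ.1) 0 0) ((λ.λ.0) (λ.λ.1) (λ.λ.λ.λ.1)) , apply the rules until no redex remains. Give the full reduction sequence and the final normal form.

Answer: normal form = λ.λ.1  (in 3 steps)

Derivation:
  start: (λ.(λ.λ.λ.λ.1) 0 0) ((λ.λ.0) (λ.λ.1) (λ.λ.λ.λ.1))
  →1  (λ.λ.λ.λ.1) ((λ.λ.0) (λ.λ.1) (λ.λ.λ.λ.1)) ((λ.λ.0) (λ.λ.1) (λ.λ.λ.λ.1))
  →2  (λ.λ.λ.1) ((λ.λ.0) (λ.λ.1) (λ.λ.λ.λ.1))
  →3  λ.λ.1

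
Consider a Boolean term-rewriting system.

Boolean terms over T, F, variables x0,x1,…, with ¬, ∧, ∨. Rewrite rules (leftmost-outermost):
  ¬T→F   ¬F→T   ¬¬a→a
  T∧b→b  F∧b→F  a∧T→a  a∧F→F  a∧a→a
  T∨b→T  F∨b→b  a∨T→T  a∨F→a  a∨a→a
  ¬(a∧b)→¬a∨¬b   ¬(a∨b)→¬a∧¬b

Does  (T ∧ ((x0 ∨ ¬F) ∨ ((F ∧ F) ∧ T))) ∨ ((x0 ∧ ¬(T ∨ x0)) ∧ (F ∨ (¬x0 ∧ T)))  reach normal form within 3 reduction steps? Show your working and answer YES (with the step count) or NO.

  start: (T ∧ ((x0 ∨ ¬F) ∨ ((F ∧ F) ∧ T))) ∨ ((x0 ∧ ¬(T ∨ x0)) ∧ (F ∨ (¬x0 ∧ T)))
  step 1: ((x0 ∨ ¬F) ∨ ((F ∧ F) ∧ T)) ∨ ((x0 ∧ ¬(T ∨ x0)) ∧ (F ∨ (¬x0 ∧ T)))
  step 2: ((x0 ∨ T) ∨ ((F ∧ F) ∧ T)) ∨ ((x0 ∧ ¬(T ∨ x0)) ∧ (F ∨ (¬x0 ∧ T)))
  step 3: (T ∨ ((F ∧ F) ∧ T)) ∨ ((x0 ∧ ¬(T ∨ x0)) ∧ (F ∨ (¬x0 ∧ T)))

Answer: NO — after 3 steps the term is (T ∨ ((F ∧ F) ∧ T)) ∨ ((x0 ∧ ¬(T ∨ x0)) ∧ (F ∨ (¬x0 ∧ T))), not yet normal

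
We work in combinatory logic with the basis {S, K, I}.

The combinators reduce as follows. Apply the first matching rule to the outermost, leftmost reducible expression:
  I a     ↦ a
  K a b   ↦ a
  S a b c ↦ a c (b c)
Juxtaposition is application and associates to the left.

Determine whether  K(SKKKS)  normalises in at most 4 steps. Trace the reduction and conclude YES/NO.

  start: K(SKKKS)
  →1  K(KK(KK)S)
  →2  K(KS)

Answer: YES — reaches normal form K(KS) in 2 ≤ 4 steps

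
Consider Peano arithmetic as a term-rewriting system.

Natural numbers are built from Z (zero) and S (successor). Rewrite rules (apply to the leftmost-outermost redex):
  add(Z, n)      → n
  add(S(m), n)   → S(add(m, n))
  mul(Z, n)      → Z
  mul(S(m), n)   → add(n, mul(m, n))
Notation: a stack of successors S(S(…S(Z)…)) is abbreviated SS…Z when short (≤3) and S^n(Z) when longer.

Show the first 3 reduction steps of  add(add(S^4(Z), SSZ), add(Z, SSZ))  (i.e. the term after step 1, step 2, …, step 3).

Answer: after 3 steps: S(add(S(add(SSZ, SSZ)), add(Z, SSZ)))

Reduction:
  start: add(add(S^4(Z), SSZ), add(Z, SSZ))
  step 1: add(S(add(SSSZ, SSZ)), add(Z, SSZ))
  step 2: S(add(add(SSSZ, SSZ), add(Z, SSZ)))
  step 3: S(add(S(add(SSZ, SSZ)), add(Z, SSZ)))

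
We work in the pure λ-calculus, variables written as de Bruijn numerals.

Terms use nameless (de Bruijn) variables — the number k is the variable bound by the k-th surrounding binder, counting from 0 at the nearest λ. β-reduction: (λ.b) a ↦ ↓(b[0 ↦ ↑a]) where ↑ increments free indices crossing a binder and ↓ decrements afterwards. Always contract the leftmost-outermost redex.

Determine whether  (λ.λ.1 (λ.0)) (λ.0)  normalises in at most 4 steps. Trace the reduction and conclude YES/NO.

Answer: YES — reaches normal form λ.λ.0 in 2 ≤ 4 steps

Working:
  start: (λ.λ.1 (λ.0)) (λ.0)
  →1  λ.(λ.0) (λ.0)
  →2  λ.λ.0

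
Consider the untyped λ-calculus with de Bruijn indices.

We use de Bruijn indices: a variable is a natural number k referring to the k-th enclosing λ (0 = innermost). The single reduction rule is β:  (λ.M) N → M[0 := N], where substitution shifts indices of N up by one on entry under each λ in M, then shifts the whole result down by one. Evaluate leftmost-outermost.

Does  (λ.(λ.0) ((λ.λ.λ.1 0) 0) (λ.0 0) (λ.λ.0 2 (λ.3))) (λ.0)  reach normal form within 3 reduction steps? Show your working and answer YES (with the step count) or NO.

  start: (λ.(λ.0) ((λ.λ.λ.1 0) 0) (λ.0 0) (λ.λ.0 2 (λ.3))) (λ.0)
  [1] (λ.0) ((λ.λ.λ.1 0) (λ.0)) (λ.0 0) (λ.λ.0 (λ.0) (λ.λ.0))
  [2] (λ.λ.λ.1 0) (λ.0) (λ.0 0) (λ.λ.0 (λ.0) (λ.λ.0))
  [3] (λ.λ.1 0) (λ.0 0) (λ.λ.0 (λ.0) (λ.λ.0))

Answer: NO — after 3 steps the term is (λ.λ.1 0) (λ.0 0) (λ.λ.0 (λ.0) (λ.λ.0)), not yet normal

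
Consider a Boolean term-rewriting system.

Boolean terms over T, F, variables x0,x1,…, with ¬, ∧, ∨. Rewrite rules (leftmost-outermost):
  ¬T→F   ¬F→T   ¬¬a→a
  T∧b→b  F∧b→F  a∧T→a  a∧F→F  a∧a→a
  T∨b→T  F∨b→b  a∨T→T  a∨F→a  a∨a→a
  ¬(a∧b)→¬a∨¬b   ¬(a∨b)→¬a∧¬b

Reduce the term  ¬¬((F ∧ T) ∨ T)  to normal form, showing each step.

Answer: normal form = T  (in 2 steps)

Reduction:
  start: ¬¬((F ∧ T) ∨ T)
  step 1: (F ∧ T) ∨ T
  step 2: T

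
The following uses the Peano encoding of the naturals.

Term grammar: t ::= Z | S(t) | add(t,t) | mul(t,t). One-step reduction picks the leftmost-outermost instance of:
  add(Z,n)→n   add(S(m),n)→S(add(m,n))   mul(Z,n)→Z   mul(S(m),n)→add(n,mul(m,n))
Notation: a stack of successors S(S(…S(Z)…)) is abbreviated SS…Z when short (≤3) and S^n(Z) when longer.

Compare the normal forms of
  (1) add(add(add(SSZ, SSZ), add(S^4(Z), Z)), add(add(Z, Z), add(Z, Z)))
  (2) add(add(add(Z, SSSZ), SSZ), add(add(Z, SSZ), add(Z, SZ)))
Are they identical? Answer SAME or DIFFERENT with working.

Answer: SAME — A ⇓ S^8(Z), B ⇓ S^8(Z)

Working:
Term A:
  start: add(add(add(SSZ, SSZ), add(S^4(Z), Z)), add(add(Z, Z), add(Z, Z)))
  [1] add(add(S(add(SZ, SSZ)), add(S^4(Z), Z)), add(add(Z, Z), add(Z, Z)))
  [2] add(S(add(add(SZ, SSZ), add(S^4(Z), Z))), add(add(Z, Z), add(Z, Z)))
  [3] S(add(add(add(SZ, SSZ), add(S^4(Z), Z)), add(add(Z, Z), add(Z, Z))))
  [4] S(add(add(S(add(Z, SSZ)), add(S^4(Z), Z)), add(add(Z, Z), add(Z, Z))))
  [5] S(add(S(add(add(Z, SSZ), add(S^4(Z), Z))), add(add(Z, Z), add(Z, Z))))
  [6] S(S(add(add(add(Z, SSZ), add(S^4(Z), Z)), add(add(Z, Z), add(Z, Z)))))
  [7] S(S(add(add(SSZ, add(S^4(Z), Z)), add(add(Z, Z), add(Z, Z)))))
  [8] S(S(add(S(add(SZ, add(S^4(Z), Z))), add(add(Z, Z), add(Z, Z)))))
  [9] S(S(S(add(add(SZ, add(S^4(Z), Z)), add(add(Z, Z), add(Z, Z))))))
  [10] S(S(S(add(S(add(Z, add(S^4(Z), Z))), add(add(Z, Z), add(Z, Z))))))
  [11] S(S(S(S(add(add(Z, add(S^4(Z), Z)), add(add(Z, Z), add(Z, Z)))))))
  [12] S(S(S(S(add(add(S^4(Z), Z), add(add(Z, Z), add(Z, Z)))))))
  [13] S(S(S(S(add(S(add(SSSZ, Z)), add(add(Z, Z), add(Z, Z)))))))
  [14] S(S(S(S(S(add(add(SSSZ, Z), add(add(Z, Z), add(Z, Z))))))))
  [15] S(S(S(S(S(add(S(add(SSZ, Z)), add(add(Z, Z), add(Z, Z))))))))
  [16] S(S(S(S(S(S(add(add(SSZ, Z), add(add(Z, Z), add(Z, Z)))))))))
  [17] S(S(S(S(S(S(add(S(add(SZ, Z)), add(add(Z, Z), add(Z, Z)))))))))
  [18] S(S(S(S(S(S(S(add(add(SZ, Z), add(add(Z, Z), add(Z, Z))))))))))
  [19] S(S(S(S(S(S(S(add(S(add(Z, Z)), add(add(Z, Z), add(Z, Z))))))))))
  [20] S(S(S(S(S(S(S(S(add(add(Z, Z), add(add(Z, Z), add(Z, Z)))))))))))
  [21] S(S(S(S(S(S(S(S(add(Z, add(add(Z, Z), add(Z, Z)))))))))))
  [22] S(S(S(S(S(S(S(S(add(add(Z, Z), add(Z, Z))))))))))
  [23] S(S(S(S(S(S(S(S(add(Z, add(Z, Z))))))))))
  [24] S(S(S(S(S(S(S(S(add(Z, Z)))))))))
  [25] S^8(Z)

Term B:
  start: add(add(add(Z, SSSZ), SSZ), add(add(Z, SSZ), add(Z, SZ)))
  [1] add(add(SSSZ, SSZ), add(add(Z, SSZ), add(Z, SZ)))
  [2] add(S(add(SSZ, SSZ)), add(add(Z, SSZ), add(Z, SZ)))
  [3] S(add(add(SSZ, SSZ), add(add(Z, SSZ), add(Z, SZ))))
  [4] S(add(S(add(SZ, SSZ)), add(add(Z, SSZ), add(Z, SZ))))
  [5] S(S(add(add(SZ, SSZ), add(add(Z, SSZ), add(Z, SZ)))))
  [6] S(S(add(S(add(Z, SSZ)), add(add(Z, SSZ), add(Z, SZ)))))
  [7] S(S(S(add(add(Z, SSZ), add(add(Z, SSZ), add(Z, SZ))))))
  [8] S(S(S(add(SSZ, add(add(Z, SSZ), add(Z, SZ))))))
  [9] S(S(S(S(add(SZ, add(add(Z, SSZ), add(Z, SZ)))))))
  [10] S(S(S(S(S(add(Z, add(add(Z, SSZ), add(Z, SZ))))))))
  [11] S(S(S(S(S(add(add(Z, SSZ), add(Z, SZ)))))))
  [12] S(S(S(S(S(add(SSZ, add(Z, SZ)))))))
  [13] S(S(S(S(S(S(add(SZ, add(Z, SZ))))))))
  [14] S(S(S(S(S(S(S(add(Z, add(Z, SZ)))))))))
  [15] S(S(S(S(S(S(S(add(Z, SZ))))))))
  [16] S^8(Z)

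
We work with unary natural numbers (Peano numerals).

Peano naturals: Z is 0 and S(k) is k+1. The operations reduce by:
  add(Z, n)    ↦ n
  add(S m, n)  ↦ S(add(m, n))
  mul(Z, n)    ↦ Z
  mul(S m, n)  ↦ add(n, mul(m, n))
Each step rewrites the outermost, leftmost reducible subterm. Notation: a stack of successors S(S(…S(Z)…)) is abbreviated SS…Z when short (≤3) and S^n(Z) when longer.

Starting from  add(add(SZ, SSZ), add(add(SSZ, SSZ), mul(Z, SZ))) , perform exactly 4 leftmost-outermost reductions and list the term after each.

Answer: after 4 steps: S(S(add(SZ, add(add(SSZ, SSZ), mul(Z, SZ)))))

Derivation:
  start: add(add(SZ, SSZ), add(add(SSZ, SSZ), mul(Z, SZ)))
  step 1: add(S(add(Z, SSZ)), add(add(SSZ, SSZ), mul(Z, SZ)))
  step 2: S(add(add(Z, SSZ), add(add(SSZ, SSZ), mul(Z, SZ))))
  step 3: S(add(SSZ, add(add(SSZ, SSZ), mul(Z, SZ))))
  step 4: S(S(add(SZ, add(add(SSZ, SSZ), mul(Z, SZ)))))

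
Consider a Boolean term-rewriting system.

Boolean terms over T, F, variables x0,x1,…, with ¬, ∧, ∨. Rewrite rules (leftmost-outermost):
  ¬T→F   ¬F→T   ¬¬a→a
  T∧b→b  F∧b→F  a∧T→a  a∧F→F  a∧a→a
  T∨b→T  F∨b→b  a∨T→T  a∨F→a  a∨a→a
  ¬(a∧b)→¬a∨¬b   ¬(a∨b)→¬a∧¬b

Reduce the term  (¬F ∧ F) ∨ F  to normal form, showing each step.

  start: (¬F ∧ F) ∨ F
  step 1: ¬F ∧ F
  step 2: F

Answer: normal form = F  (in 2 steps)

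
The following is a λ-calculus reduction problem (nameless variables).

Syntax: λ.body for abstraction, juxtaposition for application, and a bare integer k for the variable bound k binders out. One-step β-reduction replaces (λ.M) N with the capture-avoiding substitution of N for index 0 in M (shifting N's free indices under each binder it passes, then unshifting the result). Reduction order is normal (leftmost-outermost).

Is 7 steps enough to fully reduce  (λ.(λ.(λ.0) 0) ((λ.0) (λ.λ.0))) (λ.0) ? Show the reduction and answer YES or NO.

  start: (λ.(λ.(λ.0) 0) ((λ.0) (λ.λ.0))) (λ.0)
  [1] (λ.(λ.0) 0) ((λ.0) (λ.λ.0))
  [2] (λ.0) ((λ.0) (λ.λ.0))
  [3] (λ.0) (λ.λ.0)
  [4] λ.λ.0

Answer: YES — reaches normal form λ.λ.0 in 4 ≤ 7 steps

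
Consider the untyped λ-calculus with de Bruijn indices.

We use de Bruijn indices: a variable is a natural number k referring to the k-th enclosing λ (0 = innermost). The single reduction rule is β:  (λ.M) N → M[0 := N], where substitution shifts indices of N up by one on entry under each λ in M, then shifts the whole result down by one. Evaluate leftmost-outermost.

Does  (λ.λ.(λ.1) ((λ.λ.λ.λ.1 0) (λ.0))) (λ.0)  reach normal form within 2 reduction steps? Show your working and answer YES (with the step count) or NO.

  start: (λ.λ.(λ.1) ((λ.λ.λ.λ.1 0) (λ.0))) (λ.0)
  [1] λ.(λ.1) ((λ.λ.λ.λ.1 0) (λ.0))
  [2] λ.0

Answer: YES — reaches normal form λ.0 in 2 ≤ 2 steps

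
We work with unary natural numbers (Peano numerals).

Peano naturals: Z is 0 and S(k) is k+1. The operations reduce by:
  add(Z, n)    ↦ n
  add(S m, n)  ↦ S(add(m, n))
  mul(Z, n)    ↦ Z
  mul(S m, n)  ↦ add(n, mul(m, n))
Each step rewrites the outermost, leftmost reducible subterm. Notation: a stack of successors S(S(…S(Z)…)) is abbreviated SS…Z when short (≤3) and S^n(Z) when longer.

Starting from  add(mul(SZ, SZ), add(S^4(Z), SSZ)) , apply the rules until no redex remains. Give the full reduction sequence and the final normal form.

Answer: normal form = S^7(Z)  (in 11 steps)

Working:
  start: add(mul(SZ, SZ), add(S^4(Z), SSZ))
  step 1: add(add(SZ, mul(Z, SZ)), add(S^4(Z), SSZ))
  step 2: add(S(add(Z, mul(Z, SZ))), add(S^4(Z), SSZ))
  step 3: S(add(add(Z, mul(Z, SZ)), add(S^4(Z), SSZ)))
  step 4: S(add(mul(Z, SZ), add(S^4(Z), SSZ)))
  step 5: S(add(Z, add(S^4(Z), SSZ)))
  step 6: S(add(S^4(Z), SSZ))
  step 7: S(S(add(SSSZ, SSZ)))
  step 8: S(S(S(add(SSZ, SSZ))))
  step 9: S(S(S(S(add(SZ, SSZ)))))
  step 10: S(S(S(S(S(add(Z, SSZ))))))
  step 11: S^7(Z)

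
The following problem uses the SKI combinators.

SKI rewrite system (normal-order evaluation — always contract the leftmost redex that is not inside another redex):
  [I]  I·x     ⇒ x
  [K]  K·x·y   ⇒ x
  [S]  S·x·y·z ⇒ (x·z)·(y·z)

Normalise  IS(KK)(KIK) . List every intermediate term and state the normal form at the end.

Answer: normal form = S(KK)I  (in 2 steps)

Working:
  start: IS(KK)(KIK)
  step 1: S(KK)(KIK)
  step 2: S(KK)I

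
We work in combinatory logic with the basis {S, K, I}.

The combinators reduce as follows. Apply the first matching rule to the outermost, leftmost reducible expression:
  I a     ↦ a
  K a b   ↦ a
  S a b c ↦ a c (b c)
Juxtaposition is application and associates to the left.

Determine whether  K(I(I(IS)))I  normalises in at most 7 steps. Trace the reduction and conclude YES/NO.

Answer: YES — reaches normal form S in 4 ≤ 7 steps

Derivation:
  start: K(I(I(IS)))I
  [1] I(I(IS))
  [2] I(IS)
  [3] IS
  [4] S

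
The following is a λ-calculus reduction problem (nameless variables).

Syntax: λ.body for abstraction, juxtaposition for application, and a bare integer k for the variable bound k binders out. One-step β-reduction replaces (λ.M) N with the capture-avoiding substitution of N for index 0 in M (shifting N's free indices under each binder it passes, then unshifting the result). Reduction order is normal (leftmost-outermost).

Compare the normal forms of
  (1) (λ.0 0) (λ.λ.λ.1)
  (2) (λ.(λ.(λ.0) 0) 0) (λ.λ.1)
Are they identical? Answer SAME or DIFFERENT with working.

Answer: SAME — A ⇓ λ.λ.1, B ⇓ λ.λ.1

Derivation:
Term A:
  start: (λ.0 0) (λ.λ.λ.1)
  [1] (λ.λ.λ.1) (λ.λ.λ.1)
  [2] λ.λ.1

Term B:
  start: (λ.(λ.(λ.0) 0) 0) (λ.λ.1)
  [1] (λ.(λ.0) 0) (λ.λ.1)
  [2] (λ.0) (λ.λ.1)
  [3] λ.λ.1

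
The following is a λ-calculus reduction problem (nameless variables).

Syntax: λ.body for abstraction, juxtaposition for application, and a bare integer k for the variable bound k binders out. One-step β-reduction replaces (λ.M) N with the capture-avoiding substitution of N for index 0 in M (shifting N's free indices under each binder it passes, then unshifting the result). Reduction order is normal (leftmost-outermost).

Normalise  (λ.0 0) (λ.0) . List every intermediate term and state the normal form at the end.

Answer: normal form = λ.0  (in 2 steps)

Derivation:
  start: (λ.0 0) (λ.0)
  →1  (λ.0) (λ.0)
  →2  λ.0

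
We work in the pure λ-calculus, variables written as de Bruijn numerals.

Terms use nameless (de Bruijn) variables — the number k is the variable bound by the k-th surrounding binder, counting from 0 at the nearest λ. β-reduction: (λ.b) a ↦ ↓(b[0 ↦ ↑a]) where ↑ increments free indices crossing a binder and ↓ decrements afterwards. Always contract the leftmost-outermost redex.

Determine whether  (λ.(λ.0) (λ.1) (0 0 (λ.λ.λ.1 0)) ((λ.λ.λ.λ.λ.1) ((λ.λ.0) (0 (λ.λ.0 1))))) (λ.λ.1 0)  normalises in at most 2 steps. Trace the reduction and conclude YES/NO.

  start: (λ.(λ.0) (λ.1) (0 0 (λ.λ.λ.1 0)) ((λ.λ.λ.λ.λ.1) ((λ.λ.0) (0 (λ.λ.0 1))))) (λ.λ.1 0)
  →1  (λ.0) (λ.λ.λ.1 0) ((λ.λ.1 0) (λ.λ.1 0) (λ.λ.λ.1 0)) ((λ.λ.λ.λ.λ.1) ((λ.λ.0) ((λ.λ.1 0) (λ.λ.0 1))))
  →2  (λ.λ.λ.1 0) ((λ.λ.1 0) (λ.λ.1 0) (λ.λ.λ.1 0)) ((λ.λ.λ.λ.λ.1) ((λ.λ.0) ((λ.λ.1 0) (λ.λ.0 1))))

Answer: NO — after 2 steps the term is (λ.λ.λ.1 0) ((λ.λ.1 0) (λ.λ.1 0) (λ.λ.λ.1 0)) ((λ.λ.λ.λ.λ.1) ((λ.λ.0) ((λ.λ.1 0) (λ.λ.0 1)))), not yet normal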